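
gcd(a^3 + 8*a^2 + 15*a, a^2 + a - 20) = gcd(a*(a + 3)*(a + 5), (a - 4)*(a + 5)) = a + 5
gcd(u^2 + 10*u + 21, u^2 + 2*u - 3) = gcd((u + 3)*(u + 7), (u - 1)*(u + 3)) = u + 3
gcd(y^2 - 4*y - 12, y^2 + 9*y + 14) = y + 2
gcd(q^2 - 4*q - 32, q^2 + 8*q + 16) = q + 4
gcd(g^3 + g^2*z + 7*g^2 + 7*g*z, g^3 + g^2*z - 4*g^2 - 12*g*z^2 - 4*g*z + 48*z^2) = 1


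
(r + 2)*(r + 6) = r^2 + 8*r + 12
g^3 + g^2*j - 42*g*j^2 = g*(g - 6*j)*(g + 7*j)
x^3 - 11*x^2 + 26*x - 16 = (x - 8)*(x - 2)*(x - 1)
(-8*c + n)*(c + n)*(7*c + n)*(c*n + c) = -56*c^4*n - 56*c^4 - 57*c^3*n^2 - 57*c^3*n + c*n^4 + c*n^3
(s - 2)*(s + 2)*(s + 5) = s^3 + 5*s^2 - 4*s - 20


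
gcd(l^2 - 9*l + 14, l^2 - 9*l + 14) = l^2 - 9*l + 14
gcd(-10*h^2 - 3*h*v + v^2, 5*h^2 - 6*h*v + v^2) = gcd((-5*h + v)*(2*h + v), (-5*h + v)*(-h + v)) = -5*h + v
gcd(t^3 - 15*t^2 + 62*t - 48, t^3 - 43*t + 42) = t^2 - 7*t + 6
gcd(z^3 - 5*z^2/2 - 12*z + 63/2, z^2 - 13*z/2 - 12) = 1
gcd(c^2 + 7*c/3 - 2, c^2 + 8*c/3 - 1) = c + 3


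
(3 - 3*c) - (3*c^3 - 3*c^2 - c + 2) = -3*c^3 + 3*c^2 - 2*c + 1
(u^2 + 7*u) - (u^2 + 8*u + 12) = -u - 12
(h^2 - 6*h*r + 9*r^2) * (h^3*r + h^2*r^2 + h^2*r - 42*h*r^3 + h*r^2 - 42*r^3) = h^5*r - 5*h^4*r^2 + h^4*r - 39*h^3*r^3 - 5*h^3*r^2 + 261*h^2*r^4 - 39*h^2*r^3 - 378*h*r^5 + 261*h*r^4 - 378*r^5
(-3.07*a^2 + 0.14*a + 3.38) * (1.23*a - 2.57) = -3.7761*a^3 + 8.0621*a^2 + 3.7976*a - 8.6866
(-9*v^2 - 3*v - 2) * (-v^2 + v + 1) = 9*v^4 - 6*v^3 - 10*v^2 - 5*v - 2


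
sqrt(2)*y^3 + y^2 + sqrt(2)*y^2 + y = y*(y + 1)*(sqrt(2)*y + 1)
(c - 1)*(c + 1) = c^2 - 1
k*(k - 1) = k^2 - k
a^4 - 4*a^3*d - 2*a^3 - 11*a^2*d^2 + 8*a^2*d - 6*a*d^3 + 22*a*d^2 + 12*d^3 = (a - 2)*(a - 6*d)*(a + d)^2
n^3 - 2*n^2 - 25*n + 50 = (n - 5)*(n - 2)*(n + 5)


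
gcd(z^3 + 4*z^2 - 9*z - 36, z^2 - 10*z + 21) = z - 3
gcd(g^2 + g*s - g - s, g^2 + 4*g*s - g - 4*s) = g - 1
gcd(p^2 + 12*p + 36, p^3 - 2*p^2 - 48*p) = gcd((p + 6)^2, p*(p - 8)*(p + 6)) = p + 6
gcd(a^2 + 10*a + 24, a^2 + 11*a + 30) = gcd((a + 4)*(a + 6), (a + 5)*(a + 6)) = a + 6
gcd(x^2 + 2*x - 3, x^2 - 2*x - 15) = x + 3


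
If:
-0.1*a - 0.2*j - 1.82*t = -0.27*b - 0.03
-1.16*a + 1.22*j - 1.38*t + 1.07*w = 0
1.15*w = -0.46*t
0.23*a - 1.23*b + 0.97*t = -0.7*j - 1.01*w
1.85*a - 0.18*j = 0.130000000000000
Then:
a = 0.08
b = 0.07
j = 0.09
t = 0.01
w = -0.01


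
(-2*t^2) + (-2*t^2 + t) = -4*t^2 + t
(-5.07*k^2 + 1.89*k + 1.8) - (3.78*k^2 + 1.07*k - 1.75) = -8.85*k^2 + 0.82*k + 3.55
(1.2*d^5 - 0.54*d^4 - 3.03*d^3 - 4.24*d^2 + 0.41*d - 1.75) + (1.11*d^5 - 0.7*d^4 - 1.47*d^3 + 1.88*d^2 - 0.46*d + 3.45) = 2.31*d^5 - 1.24*d^4 - 4.5*d^3 - 2.36*d^2 - 0.05*d + 1.7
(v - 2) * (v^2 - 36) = v^3 - 2*v^2 - 36*v + 72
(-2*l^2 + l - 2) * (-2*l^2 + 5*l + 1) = 4*l^4 - 12*l^3 + 7*l^2 - 9*l - 2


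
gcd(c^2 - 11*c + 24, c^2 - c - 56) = c - 8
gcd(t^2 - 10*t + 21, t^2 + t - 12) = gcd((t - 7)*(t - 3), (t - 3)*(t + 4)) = t - 3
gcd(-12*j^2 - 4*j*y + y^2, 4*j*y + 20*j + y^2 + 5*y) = 1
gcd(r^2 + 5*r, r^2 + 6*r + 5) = r + 5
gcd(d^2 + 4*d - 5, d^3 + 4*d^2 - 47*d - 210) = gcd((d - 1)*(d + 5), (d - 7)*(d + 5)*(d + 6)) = d + 5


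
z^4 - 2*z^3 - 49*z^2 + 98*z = z*(z - 7)*(z - 2)*(z + 7)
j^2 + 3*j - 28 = (j - 4)*(j + 7)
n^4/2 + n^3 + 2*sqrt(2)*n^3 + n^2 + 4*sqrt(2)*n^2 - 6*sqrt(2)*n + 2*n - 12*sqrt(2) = (n/2 + 1)*(n - sqrt(2))*(n + 2*sqrt(2))*(n + 3*sqrt(2))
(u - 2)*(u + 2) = u^2 - 4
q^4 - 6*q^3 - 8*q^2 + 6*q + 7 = (q - 7)*(q - 1)*(q + 1)^2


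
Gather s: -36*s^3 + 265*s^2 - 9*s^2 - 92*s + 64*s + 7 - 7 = -36*s^3 + 256*s^2 - 28*s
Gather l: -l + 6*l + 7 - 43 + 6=5*l - 30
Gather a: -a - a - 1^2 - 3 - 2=-2*a - 6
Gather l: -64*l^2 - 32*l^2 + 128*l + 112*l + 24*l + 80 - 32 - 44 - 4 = -96*l^2 + 264*l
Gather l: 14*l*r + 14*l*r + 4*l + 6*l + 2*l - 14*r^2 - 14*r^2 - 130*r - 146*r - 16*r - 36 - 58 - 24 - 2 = l*(28*r + 12) - 28*r^2 - 292*r - 120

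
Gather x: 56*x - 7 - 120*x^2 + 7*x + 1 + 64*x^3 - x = 64*x^3 - 120*x^2 + 62*x - 6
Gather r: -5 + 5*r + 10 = 5*r + 5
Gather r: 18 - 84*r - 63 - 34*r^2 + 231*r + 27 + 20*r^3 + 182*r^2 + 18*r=20*r^3 + 148*r^2 + 165*r - 18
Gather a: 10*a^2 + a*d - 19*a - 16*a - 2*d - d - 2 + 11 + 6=10*a^2 + a*(d - 35) - 3*d + 15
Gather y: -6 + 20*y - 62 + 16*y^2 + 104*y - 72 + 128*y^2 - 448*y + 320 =144*y^2 - 324*y + 180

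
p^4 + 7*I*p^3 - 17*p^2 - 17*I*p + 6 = (p + I)^2*(p + 2*I)*(p + 3*I)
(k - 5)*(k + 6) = k^2 + k - 30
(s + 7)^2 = s^2 + 14*s + 49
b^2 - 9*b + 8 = (b - 8)*(b - 1)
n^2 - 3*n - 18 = (n - 6)*(n + 3)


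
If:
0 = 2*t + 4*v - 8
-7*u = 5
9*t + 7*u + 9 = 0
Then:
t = -4/9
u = -5/7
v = 20/9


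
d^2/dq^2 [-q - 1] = 0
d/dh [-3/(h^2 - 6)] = 6*h/(h^2 - 6)^2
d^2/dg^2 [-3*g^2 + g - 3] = -6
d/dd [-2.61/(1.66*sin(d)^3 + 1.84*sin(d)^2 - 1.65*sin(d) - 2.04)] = (12.9978*sin(d)^2 + 9.6048*sin(d) - 4.3065)*cos(d)/(1.66*sin(d)^3 + 1.84*sin(d)^2 - 1.65*sin(d) - 2.04)^2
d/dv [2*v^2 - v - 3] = 4*v - 1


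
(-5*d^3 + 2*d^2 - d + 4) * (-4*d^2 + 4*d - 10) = 20*d^5 - 28*d^4 + 62*d^3 - 40*d^2 + 26*d - 40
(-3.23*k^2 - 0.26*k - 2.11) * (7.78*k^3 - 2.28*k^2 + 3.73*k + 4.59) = -25.1294*k^5 + 5.3416*k^4 - 27.8709*k^3 - 10.9847*k^2 - 9.0637*k - 9.6849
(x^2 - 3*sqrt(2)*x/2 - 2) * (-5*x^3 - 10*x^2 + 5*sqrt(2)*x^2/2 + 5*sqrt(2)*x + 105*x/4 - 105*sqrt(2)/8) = -5*x^5 - 10*x^4 + 10*sqrt(2)*x^4 + 20*sqrt(2)*x^3 + 115*x^3/4 - 115*sqrt(2)*x^2/2 + 5*x^2 - 10*sqrt(2)*x - 105*x/8 + 105*sqrt(2)/4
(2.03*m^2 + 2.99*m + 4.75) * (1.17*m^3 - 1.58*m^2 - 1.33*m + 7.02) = 2.3751*m^5 + 0.2909*m^4 - 1.8666*m^3 + 2.7689*m^2 + 14.6723*m + 33.345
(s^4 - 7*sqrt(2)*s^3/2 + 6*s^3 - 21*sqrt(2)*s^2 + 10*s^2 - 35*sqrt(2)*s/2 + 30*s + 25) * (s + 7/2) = s^5 - 7*sqrt(2)*s^4/2 + 19*s^4/2 - 133*sqrt(2)*s^3/4 + 31*s^3 - 91*sqrt(2)*s^2 + 65*s^2 - 245*sqrt(2)*s/4 + 130*s + 175/2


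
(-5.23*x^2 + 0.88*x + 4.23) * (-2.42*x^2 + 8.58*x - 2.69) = 12.6566*x^4 - 47.003*x^3 + 11.3825*x^2 + 33.9262*x - 11.3787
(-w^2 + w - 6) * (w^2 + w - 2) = -w^4 - 3*w^2 - 8*w + 12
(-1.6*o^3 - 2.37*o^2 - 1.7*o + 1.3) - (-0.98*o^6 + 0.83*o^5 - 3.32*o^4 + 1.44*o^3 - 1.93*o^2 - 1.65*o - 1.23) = 0.98*o^6 - 0.83*o^5 + 3.32*o^4 - 3.04*o^3 - 0.44*o^2 - 0.05*o + 2.53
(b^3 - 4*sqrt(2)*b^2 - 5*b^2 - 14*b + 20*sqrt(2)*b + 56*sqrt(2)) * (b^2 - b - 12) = b^5 - 6*b^4 - 4*sqrt(2)*b^4 - 21*b^3 + 24*sqrt(2)*b^3 + 74*b^2 + 84*sqrt(2)*b^2 - 296*sqrt(2)*b + 168*b - 672*sqrt(2)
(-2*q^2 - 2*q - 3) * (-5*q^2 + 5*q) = 10*q^4 + 5*q^2 - 15*q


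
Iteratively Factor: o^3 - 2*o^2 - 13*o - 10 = (o - 5)*(o^2 + 3*o + 2) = (o - 5)*(o + 2)*(o + 1)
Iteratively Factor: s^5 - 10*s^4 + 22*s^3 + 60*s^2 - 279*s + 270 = (s + 3)*(s^4 - 13*s^3 + 61*s^2 - 123*s + 90) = (s - 3)*(s + 3)*(s^3 - 10*s^2 + 31*s - 30) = (s - 3)*(s - 2)*(s + 3)*(s^2 - 8*s + 15) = (s - 3)^2*(s - 2)*(s + 3)*(s - 5)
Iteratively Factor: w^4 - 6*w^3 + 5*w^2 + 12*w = (w + 1)*(w^3 - 7*w^2 + 12*w) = (w - 3)*(w + 1)*(w^2 - 4*w) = w*(w - 3)*(w + 1)*(w - 4)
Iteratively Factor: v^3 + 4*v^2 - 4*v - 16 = (v - 2)*(v^2 + 6*v + 8) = (v - 2)*(v + 2)*(v + 4)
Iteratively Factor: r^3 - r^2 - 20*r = (r + 4)*(r^2 - 5*r) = r*(r + 4)*(r - 5)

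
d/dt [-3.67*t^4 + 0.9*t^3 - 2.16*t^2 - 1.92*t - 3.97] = -14.68*t^3 + 2.7*t^2 - 4.32*t - 1.92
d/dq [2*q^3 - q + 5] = 6*q^2 - 1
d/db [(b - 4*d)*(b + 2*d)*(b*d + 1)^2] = (b*d + 1)*(2*d*(b - 4*d)*(b + 2*d) + (b - 4*d)*(b*d + 1) + (b + 2*d)*(b*d + 1))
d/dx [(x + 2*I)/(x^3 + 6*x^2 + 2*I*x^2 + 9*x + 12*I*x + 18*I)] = -2/(x^3 + 9*x^2 + 27*x + 27)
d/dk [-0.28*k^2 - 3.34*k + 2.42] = -0.56*k - 3.34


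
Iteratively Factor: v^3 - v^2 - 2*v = (v - 2)*(v^2 + v) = v*(v - 2)*(v + 1)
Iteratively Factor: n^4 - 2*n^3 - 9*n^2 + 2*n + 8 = (n + 1)*(n^3 - 3*n^2 - 6*n + 8) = (n - 4)*(n + 1)*(n^2 + n - 2) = (n - 4)*(n - 1)*(n + 1)*(n + 2)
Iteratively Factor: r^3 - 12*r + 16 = (r - 2)*(r^2 + 2*r - 8) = (r - 2)*(r + 4)*(r - 2)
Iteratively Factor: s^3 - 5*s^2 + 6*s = (s - 3)*(s^2 - 2*s) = (s - 3)*(s - 2)*(s)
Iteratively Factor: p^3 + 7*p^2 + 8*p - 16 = (p + 4)*(p^2 + 3*p - 4) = (p - 1)*(p + 4)*(p + 4)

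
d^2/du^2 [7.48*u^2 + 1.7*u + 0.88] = 14.9600000000000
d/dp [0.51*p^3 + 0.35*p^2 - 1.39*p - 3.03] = 1.53*p^2 + 0.7*p - 1.39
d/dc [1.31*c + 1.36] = 1.31000000000000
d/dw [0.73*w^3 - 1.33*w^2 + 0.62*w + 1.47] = 2.19*w^2 - 2.66*w + 0.62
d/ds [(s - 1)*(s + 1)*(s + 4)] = 3*s^2 + 8*s - 1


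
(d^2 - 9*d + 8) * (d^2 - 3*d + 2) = d^4 - 12*d^3 + 37*d^2 - 42*d + 16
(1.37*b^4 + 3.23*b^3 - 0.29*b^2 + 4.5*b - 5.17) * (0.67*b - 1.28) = 0.9179*b^5 + 0.4105*b^4 - 4.3287*b^3 + 3.3862*b^2 - 9.2239*b + 6.6176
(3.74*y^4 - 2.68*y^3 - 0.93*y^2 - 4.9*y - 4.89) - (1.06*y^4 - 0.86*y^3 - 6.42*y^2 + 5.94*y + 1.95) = 2.68*y^4 - 1.82*y^3 + 5.49*y^2 - 10.84*y - 6.84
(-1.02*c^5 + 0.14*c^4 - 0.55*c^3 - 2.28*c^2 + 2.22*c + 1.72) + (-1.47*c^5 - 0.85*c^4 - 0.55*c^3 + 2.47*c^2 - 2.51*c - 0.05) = -2.49*c^5 - 0.71*c^4 - 1.1*c^3 + 0.19*c^2 - 0.29*c + 1.67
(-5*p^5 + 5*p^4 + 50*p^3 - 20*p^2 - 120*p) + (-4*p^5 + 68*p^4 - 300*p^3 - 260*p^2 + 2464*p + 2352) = -9*p^5 + 73*p^4 - 250*p^3 - 280*p^2 + 2344*p + 2352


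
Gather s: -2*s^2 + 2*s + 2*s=-2*s^2 + 4*s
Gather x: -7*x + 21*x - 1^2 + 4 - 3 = 14*x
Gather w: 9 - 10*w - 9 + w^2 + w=w^2 - 9*w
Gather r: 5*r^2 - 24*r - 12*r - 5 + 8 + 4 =5*r^2 - 36*r + 7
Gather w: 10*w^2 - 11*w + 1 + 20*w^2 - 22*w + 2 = 30*w^2 - 33*w + 3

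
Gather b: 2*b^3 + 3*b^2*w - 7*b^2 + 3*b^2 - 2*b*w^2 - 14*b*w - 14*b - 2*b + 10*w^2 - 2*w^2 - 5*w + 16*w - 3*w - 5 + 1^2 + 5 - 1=2*b^3 + b^2*(3*w - 4) + b*(-2*w^2 - 14*w - 16) + 8*w^2 + 8*w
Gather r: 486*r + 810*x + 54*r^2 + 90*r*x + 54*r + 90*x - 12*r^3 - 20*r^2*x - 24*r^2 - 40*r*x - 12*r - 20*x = -12*r^3 + r^2*(30 - 20*x) + r*(50*x + 528) + 880*x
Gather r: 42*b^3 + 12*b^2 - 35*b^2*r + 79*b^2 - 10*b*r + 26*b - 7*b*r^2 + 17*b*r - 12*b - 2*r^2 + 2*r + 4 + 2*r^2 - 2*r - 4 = 42*b^3 + 91*b^2 - 7*b*r^2 + 14*b + r*(-35*b^2 + 7*b)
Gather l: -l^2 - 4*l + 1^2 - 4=-l^2 - 4*l - 3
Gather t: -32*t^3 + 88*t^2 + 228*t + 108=-32*t^3 + 88*t^2 + 228*t + 108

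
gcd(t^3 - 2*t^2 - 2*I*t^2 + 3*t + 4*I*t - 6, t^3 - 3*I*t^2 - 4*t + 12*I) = t^2 + t*(-2 - 3*I) + 6*I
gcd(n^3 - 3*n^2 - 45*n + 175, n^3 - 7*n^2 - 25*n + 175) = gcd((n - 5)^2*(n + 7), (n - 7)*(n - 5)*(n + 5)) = n - 5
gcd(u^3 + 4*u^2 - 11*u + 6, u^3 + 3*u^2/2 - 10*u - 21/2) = 1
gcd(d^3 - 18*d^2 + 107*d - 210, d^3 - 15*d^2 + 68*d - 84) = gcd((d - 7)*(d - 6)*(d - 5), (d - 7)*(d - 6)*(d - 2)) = d^2 - 13*d + 42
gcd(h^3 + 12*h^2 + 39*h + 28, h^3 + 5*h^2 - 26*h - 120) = h + 4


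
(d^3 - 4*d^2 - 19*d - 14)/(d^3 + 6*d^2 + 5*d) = (d^2 - 5*d - 14)/(d*(d + 5))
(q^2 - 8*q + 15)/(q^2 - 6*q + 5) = (q - 3)/(q - 1)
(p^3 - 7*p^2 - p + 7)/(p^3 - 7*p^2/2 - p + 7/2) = 2*(p - 7)/(2*p - 7)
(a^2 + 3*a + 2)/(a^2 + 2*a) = (a + 1)/a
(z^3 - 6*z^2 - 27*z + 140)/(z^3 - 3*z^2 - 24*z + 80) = (z - 7)/(z - 4)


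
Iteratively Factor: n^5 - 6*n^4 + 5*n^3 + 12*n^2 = (n - 3)*(n^4 - 3*n^3 - 4*n^2) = (n - 4)*(n - 3)*(n^3 + n^2) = n*(n - 4)*(n - 3)*(n^2 + n) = n*(n - 4)*(n - 3)*(n + 1)*(n)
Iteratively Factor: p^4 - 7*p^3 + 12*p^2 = (p - 4)*(p^3 - 3*p^2) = p*(p - 4)*(p^2 - 3*p) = p*(p - 4)*(p - 3)*(p)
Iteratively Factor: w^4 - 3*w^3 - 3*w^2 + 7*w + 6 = (w - 2)*(w^3 - w^2 - 5*w - 3) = (w - 3)*(w - 2)*(w^2 + 2*w + 1) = (w - 3)*(w - 2)*(w + 1)*(w + 1)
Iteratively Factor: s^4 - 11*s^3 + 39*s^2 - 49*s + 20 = (s - 1)*(s^3 - 10*s^2 + 29*s - 20) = (s - 5)*(s - 1)*(s^2 - 5*s + 4) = (s - 5)*(s - 4)*(s - 1)*(s - 1)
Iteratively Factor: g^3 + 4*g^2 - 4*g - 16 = (g + 4)*(g^2 - 4) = (g + 2)*(g + 4)*(g - 2)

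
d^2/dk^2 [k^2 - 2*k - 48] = 2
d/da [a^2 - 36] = 2*a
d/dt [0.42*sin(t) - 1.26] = 0.42*cos(t)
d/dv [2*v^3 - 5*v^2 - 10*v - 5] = 6*v^2 - 10*v - 10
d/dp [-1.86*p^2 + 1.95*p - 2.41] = 1.95 - 3.72*p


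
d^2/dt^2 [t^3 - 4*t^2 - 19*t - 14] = 6*t - 8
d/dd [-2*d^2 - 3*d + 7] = -4*d - 3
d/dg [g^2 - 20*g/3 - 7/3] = 2*g - 20/3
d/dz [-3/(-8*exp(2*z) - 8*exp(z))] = 3*(-2*exp(z) - 1)*exp(-z)/(8*(exp(z) + 1)^2)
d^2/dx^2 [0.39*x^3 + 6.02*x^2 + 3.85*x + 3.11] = 2.34*x + 12.04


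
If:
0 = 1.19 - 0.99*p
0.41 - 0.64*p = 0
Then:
No Solution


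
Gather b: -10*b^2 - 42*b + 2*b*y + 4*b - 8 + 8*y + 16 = -10*b^2 + b*(2*y - 38) + 8*y + 8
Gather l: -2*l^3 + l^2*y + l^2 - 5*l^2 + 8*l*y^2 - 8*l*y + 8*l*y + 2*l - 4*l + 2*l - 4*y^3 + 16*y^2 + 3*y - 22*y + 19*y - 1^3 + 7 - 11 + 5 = -2*l^3 + l^2*(y - 4) + 8*l*y^2 - 4*y^3 + 16*y^2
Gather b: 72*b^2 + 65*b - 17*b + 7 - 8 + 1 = 72*b^2 + 48*b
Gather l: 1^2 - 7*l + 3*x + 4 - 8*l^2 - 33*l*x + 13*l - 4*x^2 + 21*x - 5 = -8*l^2 + l*(6 - 33*x) - 4*x^2 + 24*x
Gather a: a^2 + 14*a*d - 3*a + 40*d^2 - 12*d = a^2 + a*(14*d - 3) + 40*d^2 - 12*d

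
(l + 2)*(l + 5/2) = l^2 + 9*l/2 + 5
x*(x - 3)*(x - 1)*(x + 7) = x^4 + 3*x^3 - 25*x^2 + 21*x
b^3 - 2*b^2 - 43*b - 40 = (b - 8)*(b + 1)*(b + 5)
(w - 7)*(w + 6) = w^2 - w - 42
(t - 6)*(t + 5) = t^2 - t - 30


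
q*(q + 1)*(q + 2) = q^3 + 3*q^2 + 2*q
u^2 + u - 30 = (u - 5)*(u + 6)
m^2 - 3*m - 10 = (m - 5)*(m + 2)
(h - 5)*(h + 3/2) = h^2 - 7*h/2 - 15/2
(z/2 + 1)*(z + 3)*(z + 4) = z^3/2 + 9*z^2/2 + 13*z + 12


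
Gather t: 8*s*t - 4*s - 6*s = 8*s*t - 10*s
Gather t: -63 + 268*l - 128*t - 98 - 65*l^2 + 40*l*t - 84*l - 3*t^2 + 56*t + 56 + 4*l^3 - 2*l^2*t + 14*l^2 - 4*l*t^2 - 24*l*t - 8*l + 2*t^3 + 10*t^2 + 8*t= 4*l^3 - 51*l^2 + 176*l + 2*t^3 + t^2*(7 - 4*l) + t*(-2*l^2 + 16*l - 64) - 105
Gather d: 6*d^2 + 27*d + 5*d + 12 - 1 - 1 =6*d^2 + 32*d + 10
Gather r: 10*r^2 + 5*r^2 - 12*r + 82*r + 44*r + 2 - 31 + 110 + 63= 15*r^2 + 114*r + 144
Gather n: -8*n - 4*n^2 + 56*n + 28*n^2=24*n^2 + 48*n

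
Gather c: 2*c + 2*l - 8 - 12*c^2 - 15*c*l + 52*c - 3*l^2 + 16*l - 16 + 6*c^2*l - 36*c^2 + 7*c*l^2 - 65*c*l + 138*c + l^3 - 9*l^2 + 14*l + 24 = c^2*(6*l - 48) + c*(7*l^2 - 80*l + 192) + l^3 - 12*l^2 + 32*l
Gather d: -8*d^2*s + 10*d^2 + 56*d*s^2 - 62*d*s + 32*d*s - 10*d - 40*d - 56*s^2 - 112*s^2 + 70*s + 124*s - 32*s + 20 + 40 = d^2*(10 - 8*s) + d*(56*s^2 - 30*s - 50) - 168*s^2 + 162*s + 60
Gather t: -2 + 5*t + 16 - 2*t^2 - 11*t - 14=-2*t^2 - 6*t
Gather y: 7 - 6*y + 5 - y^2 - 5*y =-y^2 - 11*y + 12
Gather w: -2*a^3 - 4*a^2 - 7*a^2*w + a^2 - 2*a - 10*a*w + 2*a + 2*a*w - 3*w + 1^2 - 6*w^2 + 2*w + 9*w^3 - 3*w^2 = -2*a^3 - 3*a^2 + 9*w^3 - 9*w^2 + w*(-7*a^2 - 8*a - 1) + 1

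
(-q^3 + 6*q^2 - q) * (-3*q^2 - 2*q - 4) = 3*q^5 - 16*q^4 - 5*q^3 - 22*q^2 + 4*q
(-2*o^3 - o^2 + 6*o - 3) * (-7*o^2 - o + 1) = 14*o^5 + 9*o^4 - 43*o^3 + 14*o^2 + 9*o - 3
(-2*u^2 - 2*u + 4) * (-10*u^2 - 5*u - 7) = 20*u^4 + 30*u^3 - 16*u^2 - 6*u - 28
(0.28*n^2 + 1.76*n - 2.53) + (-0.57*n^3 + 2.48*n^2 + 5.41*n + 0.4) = -0.57*n^3 + 2.76*n^2 + 7.17*n - 2.13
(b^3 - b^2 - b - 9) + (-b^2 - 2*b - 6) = b^3 - 2*b^2 - 3*b - 15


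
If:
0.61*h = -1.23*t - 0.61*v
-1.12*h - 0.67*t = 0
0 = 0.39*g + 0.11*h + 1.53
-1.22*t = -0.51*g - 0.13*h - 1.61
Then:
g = -3.98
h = 0.19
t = -0.32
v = 0.46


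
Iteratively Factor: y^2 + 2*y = (y + 2)*(y)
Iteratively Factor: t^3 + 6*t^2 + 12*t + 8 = (t + 2)*(t^2 + 4*t + 4) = (t + 2)^2*(t + 2)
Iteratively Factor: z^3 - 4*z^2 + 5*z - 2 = (z - 2)*(z^2 - 2*z + 1) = (z - 2)*(z - 1)*(z - 1)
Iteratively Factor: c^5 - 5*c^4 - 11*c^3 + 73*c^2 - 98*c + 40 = (c - 1)*(c^4 - 4*c^3 - 15*c^2 + 58*c - 40) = (c - 5)*(c - 1)*(c^3 + c^2 - 10*c + 8) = (c - 5)*(c - 1)^2*(c^2 + 2*c - 8) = (c - 5)*(c - 1)^2*(c + 4)*(c - 2)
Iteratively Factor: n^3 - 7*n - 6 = (n - 3)*(n^2 + 3*n + 2) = (n - 3)*(n + 2)*(n + 1)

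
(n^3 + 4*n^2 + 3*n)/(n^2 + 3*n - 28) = n*(n^2 + 4*n + 3)/(n^2 + 3*n - 28)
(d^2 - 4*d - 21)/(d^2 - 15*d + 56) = (d + 3)/(d - 8)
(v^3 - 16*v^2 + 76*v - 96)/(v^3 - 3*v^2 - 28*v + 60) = (v - 8)/(v + 5)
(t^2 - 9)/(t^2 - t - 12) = (t - 3)/(t - 4)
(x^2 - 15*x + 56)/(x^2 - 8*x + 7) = (x - 8)/(x - 1)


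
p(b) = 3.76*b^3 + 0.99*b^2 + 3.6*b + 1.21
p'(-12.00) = 1604.16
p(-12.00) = -6396.71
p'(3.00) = 111.06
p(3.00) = 122.44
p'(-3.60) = 142.66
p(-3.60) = -174.35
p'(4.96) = 290.93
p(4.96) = 502.23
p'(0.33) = 5.48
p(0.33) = 2.64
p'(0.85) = 13.43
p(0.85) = 7.29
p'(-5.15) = 292.58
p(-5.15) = -504.65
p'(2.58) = 83.79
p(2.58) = 81.66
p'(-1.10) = 15.07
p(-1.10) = -6.56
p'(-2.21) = 54.32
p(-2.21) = -42.50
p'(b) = 11.28*b^2 + 1.98*b + 3.6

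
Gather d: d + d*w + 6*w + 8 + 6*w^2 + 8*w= d*(w + 1) + 6*w^2 + 14*w + 8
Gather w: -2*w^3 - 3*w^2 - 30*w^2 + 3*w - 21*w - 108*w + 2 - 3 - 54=-2*w^3 - 33*w^2 - 126*w - 55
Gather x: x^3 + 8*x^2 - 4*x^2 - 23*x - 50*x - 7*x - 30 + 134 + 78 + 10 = x^3 + 4*x^2 - 80*x + 192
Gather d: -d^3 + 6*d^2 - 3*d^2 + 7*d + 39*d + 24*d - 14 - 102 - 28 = -d^3 + 3*d^2 + 70*d - 144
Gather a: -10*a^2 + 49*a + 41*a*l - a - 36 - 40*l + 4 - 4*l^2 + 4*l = -10*a^2 + a*(41*l + 48) - 4*l^2 - 36*l - 32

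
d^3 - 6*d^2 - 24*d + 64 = (d - 8)*(d - 2)*(d + 4)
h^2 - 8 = (h - 2*sqrt(2))*(h + 2*sqrt(2))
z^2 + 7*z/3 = z*(z + 7/3)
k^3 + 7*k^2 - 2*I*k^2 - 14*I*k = k*(k + 7)*(k - 2*I)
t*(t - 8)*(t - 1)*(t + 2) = t^4 - 7*t^3 - 10*t^2 + 16*t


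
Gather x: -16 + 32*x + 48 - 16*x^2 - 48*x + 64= -16*x^2 - 16*x + 96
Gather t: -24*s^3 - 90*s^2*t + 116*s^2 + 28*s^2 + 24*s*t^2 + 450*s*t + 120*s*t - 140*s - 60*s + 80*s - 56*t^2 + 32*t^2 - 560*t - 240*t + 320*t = -24*s^3 + 144*s^2 - 120*s + t^2*(24*s - 24) + t*(-90*s^2 + 570*s - 480)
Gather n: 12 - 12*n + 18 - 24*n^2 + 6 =-24*n^2 - 12*n + 36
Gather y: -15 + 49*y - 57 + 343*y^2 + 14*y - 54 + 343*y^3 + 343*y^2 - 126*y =343*y^3 + 686*y^2 - 63*y - 126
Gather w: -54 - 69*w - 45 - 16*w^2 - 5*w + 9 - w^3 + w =-w^3 - 16*w^2 - 73*w - 90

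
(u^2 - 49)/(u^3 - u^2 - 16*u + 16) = (u^2 - 49)/(u^3 - u^2 - 16*u + 16)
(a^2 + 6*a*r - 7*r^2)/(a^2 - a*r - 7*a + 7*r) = (a + 7*r)/(a - 7)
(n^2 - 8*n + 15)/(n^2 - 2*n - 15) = (n - 3)/(n + 3)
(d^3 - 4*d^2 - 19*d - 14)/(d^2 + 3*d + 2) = d - 7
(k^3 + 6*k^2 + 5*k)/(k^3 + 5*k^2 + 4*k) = (k + 5)/(k + 4)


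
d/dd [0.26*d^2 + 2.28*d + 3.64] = 0.52*d + 2.28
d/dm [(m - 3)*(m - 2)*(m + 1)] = 3*m^2 - 8*m + 1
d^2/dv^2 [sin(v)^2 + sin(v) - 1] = -sin(v) + 2*cos(2*v)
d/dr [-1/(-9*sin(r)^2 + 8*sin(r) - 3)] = 2*(4 - 9*sin(r))*cos(r)/(9*sin(r)^2 - 8*sin(r) + 3)^2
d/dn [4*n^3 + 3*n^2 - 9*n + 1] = 12*n^2 + 6*n - 9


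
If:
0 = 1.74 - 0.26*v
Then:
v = 6.69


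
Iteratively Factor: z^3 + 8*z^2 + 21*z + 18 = (z + 2)*(z^2 + 6*z + 9) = (z + 2)*(z + 3)*(z + 3)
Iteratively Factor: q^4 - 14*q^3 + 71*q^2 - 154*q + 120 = (q - 3)*(q^3 - 11*q^2 + 38*q - 40) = (q - 5)*(q - 3)*(q^2 - 6*q + 8) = (q - 5)*(q - 3)*(q - 2)*(q - 4)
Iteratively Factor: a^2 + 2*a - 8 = (a - 2)*(a + 4)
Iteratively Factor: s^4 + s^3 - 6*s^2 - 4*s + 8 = (s + 2)*(s^3 - s^2 - 4*s + 4) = (s - 1)*(s + 2)*(s^2 - 4) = (s - 1)*(s + 2)^2*(s - 2)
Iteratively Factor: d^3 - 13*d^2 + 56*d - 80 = (d - 5)*(d^2 - 8*d + 16) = (d - 5)*(d - 4)*(d - 4)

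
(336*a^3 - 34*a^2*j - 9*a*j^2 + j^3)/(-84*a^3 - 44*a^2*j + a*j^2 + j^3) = (-8*a + j)/(2*a + j)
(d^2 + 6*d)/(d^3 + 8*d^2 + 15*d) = (d + 6)/(d^2 + 8*d + 15)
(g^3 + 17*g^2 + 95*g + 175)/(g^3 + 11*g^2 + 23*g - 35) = (g + 5)/(g - 1)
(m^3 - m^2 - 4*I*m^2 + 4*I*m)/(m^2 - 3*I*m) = (m^2 - m - 4*I*m + 4*I)/(m - 3*I)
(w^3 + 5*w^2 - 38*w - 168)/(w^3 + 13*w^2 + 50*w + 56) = (w - 6)/(w + 2)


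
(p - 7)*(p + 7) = p^2 - 49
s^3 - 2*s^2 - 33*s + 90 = (s - 5)*(s - 3)*(s + 6)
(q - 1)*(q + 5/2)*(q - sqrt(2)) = q^3 - sqrt(2)*q^2 + 3*q^2/2 - 5*q/2 - 3*sqrt(2)*q/2 + 5*sqrt(2)/2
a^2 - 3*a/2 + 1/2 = (a - 1)*(a - 1/2)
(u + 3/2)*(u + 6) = u^2 + 15*u/2 + 9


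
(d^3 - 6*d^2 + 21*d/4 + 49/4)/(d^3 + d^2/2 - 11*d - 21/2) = (d - 7/2)/(d + 3)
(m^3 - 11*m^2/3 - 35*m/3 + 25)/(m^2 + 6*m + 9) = (3*m^2 - 20*m + 25)/(3*(m + 3))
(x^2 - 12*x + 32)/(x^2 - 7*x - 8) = (x - 4)/(x + 1)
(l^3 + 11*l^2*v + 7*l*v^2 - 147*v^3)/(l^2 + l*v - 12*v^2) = (l^2 + 14*l*v + 49*v^2)/(l + 4*v)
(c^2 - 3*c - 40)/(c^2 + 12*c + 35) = (c - 8)/(c + 7)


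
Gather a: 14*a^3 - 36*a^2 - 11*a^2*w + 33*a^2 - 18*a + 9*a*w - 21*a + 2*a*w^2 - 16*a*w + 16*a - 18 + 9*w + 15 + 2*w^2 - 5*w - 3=14*a^3 + a^2*(-11*w - 3) + a*(2*w^2 - 7*w - 23) + 2*w^2 + 4*w - 6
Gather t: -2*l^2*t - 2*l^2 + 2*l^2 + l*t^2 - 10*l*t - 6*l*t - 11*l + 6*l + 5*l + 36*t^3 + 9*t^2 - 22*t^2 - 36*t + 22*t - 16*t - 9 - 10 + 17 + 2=36*t^3 + t^2*(l - 13) + t*(-2*l^2 - 16*l - 30)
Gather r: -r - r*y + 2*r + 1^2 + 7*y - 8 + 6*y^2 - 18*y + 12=r*(1 - y) + 6*y^2 - 11*y + 5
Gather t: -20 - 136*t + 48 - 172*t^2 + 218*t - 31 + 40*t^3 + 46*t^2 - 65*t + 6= 40*t^3 - 126*t^2 + 17*t + 3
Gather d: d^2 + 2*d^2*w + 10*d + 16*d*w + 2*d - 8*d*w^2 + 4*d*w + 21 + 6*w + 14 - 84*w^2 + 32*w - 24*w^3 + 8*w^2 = d^2*(2*w + 1) + d*(-8*w^2 + 20*w + 12) - 24*w^3 - 76*w^2 + 38*w + 35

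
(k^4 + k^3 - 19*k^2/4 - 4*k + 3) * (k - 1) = k^5 - 23*k^3/4 + 3*k^2/4 + 7*k - 3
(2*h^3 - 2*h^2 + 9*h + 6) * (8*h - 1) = 16*h^4 - 18*h^3 + 74*h^2 + 39*h - 6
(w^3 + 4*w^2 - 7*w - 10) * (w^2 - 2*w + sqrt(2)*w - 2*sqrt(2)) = w^5 + sqrt(2)*w^4 + 2*w^4 - 15*w^3 + 2*sqrt(2)*w^3 - 15*sqrt(2)*w^2 + 4*w^2 + 4*sqrt(2)*w + 20*w + 20*sqrt(2)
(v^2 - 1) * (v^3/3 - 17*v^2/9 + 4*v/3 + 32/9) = v^5/3 - 17*v^4/9 + v^3 + 49*v^2/9 - 4*v/3 - 32/9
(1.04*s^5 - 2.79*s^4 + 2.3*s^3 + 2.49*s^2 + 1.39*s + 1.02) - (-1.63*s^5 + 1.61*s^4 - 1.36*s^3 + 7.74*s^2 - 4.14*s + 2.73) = 2.67*s^5 - 4.4*s^4 + 3.66*s^3 - 5.25*s^2 + 5.53*s - 1.71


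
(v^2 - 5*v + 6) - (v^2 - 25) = 31 - 5*v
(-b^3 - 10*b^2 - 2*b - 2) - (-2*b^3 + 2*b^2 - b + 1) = b^3 - 12*b^2 - b - 3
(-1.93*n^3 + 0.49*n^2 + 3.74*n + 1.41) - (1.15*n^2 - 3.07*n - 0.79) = -1.93*n^3 - 0.66*n^2 + 6.81*n + 2.2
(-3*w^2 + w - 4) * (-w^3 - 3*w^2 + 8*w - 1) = 3*w^5 + 8*w^4 - 23*w^3 + 23*w^2 - 33*w + 4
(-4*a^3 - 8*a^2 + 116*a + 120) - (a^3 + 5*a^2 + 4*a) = -5*a^3 - 13*a^2 + 112*a + 120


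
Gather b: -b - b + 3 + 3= 6 - 2*b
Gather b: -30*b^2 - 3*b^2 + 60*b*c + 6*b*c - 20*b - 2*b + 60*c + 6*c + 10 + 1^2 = -33*b^2 + b*(66*c - 22) + 66*c + 11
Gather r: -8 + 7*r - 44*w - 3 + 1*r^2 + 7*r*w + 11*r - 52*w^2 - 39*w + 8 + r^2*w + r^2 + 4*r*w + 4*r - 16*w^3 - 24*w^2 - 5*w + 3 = r^2*(w + 2) + r*(11*w + 22) - 16*w^3 - 76*w^2 - 88*w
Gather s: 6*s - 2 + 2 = 6*s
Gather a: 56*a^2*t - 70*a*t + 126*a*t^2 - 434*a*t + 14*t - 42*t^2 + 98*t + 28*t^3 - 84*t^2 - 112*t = 56*a^2*t + a*(126*t^2 - 504*t) + 28*t^3 - 126*t^2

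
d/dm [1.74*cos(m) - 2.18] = -1.74*sin(m)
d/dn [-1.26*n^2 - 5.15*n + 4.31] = -2.52*n - 5.15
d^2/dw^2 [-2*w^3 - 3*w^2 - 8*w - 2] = -12*w - 6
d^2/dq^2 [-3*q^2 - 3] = -6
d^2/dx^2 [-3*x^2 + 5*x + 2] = -6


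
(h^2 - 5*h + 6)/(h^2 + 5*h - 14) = (h - 3)/(h + 7)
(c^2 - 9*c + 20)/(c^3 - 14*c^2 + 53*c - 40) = (c - 4)/(c^2 - 9*c + 8)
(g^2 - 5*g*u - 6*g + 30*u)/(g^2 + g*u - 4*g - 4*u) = (g^2 - 5*g*u - 6*g + 30*u)/(g^2 + g*u - 4*g - 4*u)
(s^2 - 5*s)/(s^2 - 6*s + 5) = s/(s - 1)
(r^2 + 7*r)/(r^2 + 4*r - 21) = r/(r - 3)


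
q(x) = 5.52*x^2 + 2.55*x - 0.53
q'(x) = 11.04*x + 2.55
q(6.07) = 218.33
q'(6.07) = 69.56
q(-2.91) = 38.79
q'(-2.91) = -29.58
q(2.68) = 45.95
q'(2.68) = 32.14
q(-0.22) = -0.82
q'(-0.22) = 0.12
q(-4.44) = 96.97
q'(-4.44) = -46.47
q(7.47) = 326.54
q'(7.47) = 85.02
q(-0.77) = 0.78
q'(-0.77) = -5.95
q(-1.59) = 9.37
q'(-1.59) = -15.00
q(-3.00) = 41.50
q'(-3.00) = -30.57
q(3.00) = 56.80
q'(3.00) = 35.67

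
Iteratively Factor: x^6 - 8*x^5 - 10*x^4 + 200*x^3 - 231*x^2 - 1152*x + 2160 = (x + 3)*(x^5 - 11*x^4 + 23*x^3 + 131*x^2 - 624*x + 720) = (x - 5)*(x + 3)*(x^4 - 6*x^3 - 7*x^2 + 96*x - 144) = (x - 5)*(x - 3)*(x + 3)*(x^3 - 3*x^2 - 16*x + 48) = (x - 5)*(x - 4)*(x - 3)*(x + 3)*(x^2 + x - 12) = (x - 5)*(x - 4)*(x - 3)^2*(x + 3)*(x + 4)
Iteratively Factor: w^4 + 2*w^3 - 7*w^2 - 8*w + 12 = (w - 1)*(w^3 + 3*w^2 - 4*w - 12) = (w - 1)*(w + 2)*(w^2 + w - 6) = (w - 1)*(w + 2)*(w + 3)*(w - 2)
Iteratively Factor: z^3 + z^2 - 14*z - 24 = (z + 3)*(z^2 - 2*z - 8) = (z + 2)*(z + 3)*(z - 4)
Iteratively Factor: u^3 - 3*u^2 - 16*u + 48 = (u + 4)*(u^2 - 7*u + 12) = (u - 3)*(u + 4)*(u - 4)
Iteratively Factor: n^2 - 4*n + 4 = (n - 2)*(n - 2)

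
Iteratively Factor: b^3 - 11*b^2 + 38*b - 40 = (b - 2)*(b^2 - 9*b + 20) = (b - 5)*(b - 2)*(b - 4)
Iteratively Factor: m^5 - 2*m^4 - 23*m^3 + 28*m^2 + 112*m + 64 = (m - 4)*(m^4 + 2*m^3 - 15*m^2 - 32*m - 16) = (m - 4)^2*(m^3 + 6*m^2 + 9*m + 4) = (m - 4)^2*(m + 1)*(m^2 + 5*m + 4) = (m - 4)^2*(m + 1)*(m + 4)*(m + 1)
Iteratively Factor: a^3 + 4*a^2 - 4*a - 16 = (a + 4)*(a^2 - 4) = (a + 2)*(a + 4)*(a - 2)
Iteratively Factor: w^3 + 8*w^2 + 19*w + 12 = (w + 3)*(w^2 + 5*w + 4) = (w + 1)*(w + 3)*(w + 4)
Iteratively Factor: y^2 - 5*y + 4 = (y - 1)*(y - 4)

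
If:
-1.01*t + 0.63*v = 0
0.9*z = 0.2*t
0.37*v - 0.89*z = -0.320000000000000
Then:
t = -0.81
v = -1.30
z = -0.18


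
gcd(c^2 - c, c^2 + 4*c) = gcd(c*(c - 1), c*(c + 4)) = c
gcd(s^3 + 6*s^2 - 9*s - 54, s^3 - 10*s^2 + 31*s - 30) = s - 3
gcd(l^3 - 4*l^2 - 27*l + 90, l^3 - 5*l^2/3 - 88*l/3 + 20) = l^2 - l - 30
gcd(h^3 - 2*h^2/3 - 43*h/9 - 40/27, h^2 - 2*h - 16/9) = h - 8/3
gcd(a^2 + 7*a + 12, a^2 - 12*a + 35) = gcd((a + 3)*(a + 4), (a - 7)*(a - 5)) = 1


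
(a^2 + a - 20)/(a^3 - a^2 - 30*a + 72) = (a + 5)/(a^2 + 3*a - 18)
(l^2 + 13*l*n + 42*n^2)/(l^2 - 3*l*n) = (l^2 + 13*l*n + 42*n^2)/(l*(l - 3*n))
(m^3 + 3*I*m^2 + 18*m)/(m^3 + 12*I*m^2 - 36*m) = (m - 3*I)/(m + 6*I)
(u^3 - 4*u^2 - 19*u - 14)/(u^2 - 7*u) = u + 3 + 2/u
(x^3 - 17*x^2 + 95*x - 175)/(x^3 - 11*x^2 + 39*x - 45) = (x^2 - 12*x + 35)/(x^2 - 6*x + 9)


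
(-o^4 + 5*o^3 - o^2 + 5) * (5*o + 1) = -5*o^5 + 24*o^4 - o^2 + 25*o + 5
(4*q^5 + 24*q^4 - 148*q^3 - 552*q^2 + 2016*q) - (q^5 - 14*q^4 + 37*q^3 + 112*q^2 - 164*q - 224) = 3*q^5 + 38*q^4 - 185*q^3 - 664*q^2 + 2180*q + 224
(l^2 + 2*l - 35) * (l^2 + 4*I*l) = l^4 + 2*l^3 + 4*I*l^3 - 35*l^2 + 8*I*l^2 - 140*I*l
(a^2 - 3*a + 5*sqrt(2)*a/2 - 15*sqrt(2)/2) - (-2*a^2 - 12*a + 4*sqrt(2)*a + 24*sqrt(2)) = 3*a^2 - 3*sqrt(2)*a/2 + 9*a - 63*sqrt(2)/2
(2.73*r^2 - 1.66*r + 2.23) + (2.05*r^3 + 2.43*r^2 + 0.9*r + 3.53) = 2.05*r^3 + 5.16*r^2 - 0.76*r + 5.76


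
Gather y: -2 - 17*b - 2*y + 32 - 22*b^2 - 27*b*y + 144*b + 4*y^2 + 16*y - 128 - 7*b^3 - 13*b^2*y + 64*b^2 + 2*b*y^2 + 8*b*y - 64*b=-7*b^3 + 42*b^2 + 63*b + y^2*(2*b + 4) + y*(-13*b^2 - 19*b + 14) - 98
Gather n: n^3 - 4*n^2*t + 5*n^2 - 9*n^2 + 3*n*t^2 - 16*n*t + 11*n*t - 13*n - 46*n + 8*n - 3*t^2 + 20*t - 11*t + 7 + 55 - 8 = n^3 + n^2*(-4*t - 4) + n*(3*t^2 - 5*t - 51) - 3*t^2 + 9*t + 54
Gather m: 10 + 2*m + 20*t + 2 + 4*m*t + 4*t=m*(4*t + 2) + 24*t + 12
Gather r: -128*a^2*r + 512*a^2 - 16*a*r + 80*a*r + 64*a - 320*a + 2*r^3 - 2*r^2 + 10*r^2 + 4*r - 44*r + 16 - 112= 512*a^2 - 256*a + 2*r^3 + 8*r^2 + r*(-128*a^2 + 64*a - 40) - 96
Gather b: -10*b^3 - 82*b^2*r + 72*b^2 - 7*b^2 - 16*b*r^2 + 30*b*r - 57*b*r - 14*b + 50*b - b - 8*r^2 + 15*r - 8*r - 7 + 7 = -10*b^3 + b^2*(65 - 82*r) + b*(-16*r^2 - 27*r + 35) - 8*r^2 + 7*r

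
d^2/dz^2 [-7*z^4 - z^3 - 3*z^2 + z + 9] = -84*z^2 - 6*z - 6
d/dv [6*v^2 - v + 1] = 12*v - 1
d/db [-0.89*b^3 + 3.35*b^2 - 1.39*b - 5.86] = -2.67*b^2 + 6.7*b - 1.39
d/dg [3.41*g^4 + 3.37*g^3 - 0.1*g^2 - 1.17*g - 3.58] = 13.64*g^3 + 10.11*g^2 - 0.2*g - 1.17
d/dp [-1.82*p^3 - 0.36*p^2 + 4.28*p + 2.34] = -5.46*p^2 - 0.72*p + 4.28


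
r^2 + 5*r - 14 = (r - 2)*(r + 7)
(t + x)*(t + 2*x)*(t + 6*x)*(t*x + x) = t^4*x + 9*t^3*x^2 + t^3*x + 20*t^2*x^3 + 9*t^2*x^2 + 12*t*x^4 + 20*t*x^3 + 12*x^4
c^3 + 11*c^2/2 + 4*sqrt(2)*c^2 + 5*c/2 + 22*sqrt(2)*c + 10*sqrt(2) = (c + 1/2)*(c + 5)*(c + 4*sqrt(2))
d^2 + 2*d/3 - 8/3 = (d - 4/3)*(d + 2)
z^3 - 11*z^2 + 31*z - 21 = (z - 7)*(z - 3)*(z - 1)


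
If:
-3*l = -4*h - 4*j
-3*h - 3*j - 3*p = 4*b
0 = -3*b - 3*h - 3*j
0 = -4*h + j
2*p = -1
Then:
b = 3/2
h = -3/10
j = -6/5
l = -2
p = -1/2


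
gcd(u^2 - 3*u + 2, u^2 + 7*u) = 1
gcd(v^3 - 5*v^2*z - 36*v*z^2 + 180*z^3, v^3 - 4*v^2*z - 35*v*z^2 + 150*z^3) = -v^2 - v*z + 30*z^2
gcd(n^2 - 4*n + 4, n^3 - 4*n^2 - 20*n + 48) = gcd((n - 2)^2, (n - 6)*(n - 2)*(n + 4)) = n - 2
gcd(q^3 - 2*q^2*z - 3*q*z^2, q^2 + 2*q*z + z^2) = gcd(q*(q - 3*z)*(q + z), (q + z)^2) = q + z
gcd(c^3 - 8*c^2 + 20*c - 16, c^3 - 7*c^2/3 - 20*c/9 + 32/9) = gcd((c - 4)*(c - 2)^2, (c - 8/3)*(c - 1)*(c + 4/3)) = 1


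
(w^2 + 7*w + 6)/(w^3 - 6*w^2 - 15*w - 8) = (w + 6)/(w^2 - 7*w - 8)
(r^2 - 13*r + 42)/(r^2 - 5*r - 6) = (r - 7)/(r + 1)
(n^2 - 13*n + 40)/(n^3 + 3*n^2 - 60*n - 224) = (n - 5)/(n^2 + 11*n + 28)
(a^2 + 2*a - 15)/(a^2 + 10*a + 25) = (a - 3)/(a + 5)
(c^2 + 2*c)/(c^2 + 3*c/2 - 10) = 2*c*(c + 2)/(2*c^2 + 3*c - 20)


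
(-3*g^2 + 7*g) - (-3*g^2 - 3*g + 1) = 10*g - 1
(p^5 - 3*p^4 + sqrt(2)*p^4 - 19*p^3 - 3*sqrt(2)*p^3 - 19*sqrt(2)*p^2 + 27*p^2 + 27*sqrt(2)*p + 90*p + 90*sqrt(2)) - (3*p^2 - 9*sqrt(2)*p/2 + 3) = p^5 - 3*p^4 + sqrt(2)*p^4 - 19*p^3 - 3*sqrt(2)*p^3 - 19*sqrt(2)*p^2 + 24*p^2 + 63*sqrt(2)*p/2 + 90*p - 3 + 90*sqrt(2)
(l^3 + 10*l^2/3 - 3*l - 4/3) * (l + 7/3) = l^4 + 17*l^3/3 + 43*l^2/9 - 25*l/3 - 28/9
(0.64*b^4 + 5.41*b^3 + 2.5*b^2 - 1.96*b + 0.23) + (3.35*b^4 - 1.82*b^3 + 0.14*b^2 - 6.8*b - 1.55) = 3.99*b^4 + 3.59*b^3 + 2.64*b^2 - 8.76*b - 1.32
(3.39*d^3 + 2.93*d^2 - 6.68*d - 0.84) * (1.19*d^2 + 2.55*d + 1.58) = 4.0341*d^5 + 12.1312*d^4 + 4.8785*d^3 - 13.4042*d^2 - 12.6964*d - 1.3272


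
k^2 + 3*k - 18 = (k - 3)*(k + 6)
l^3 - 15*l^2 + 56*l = l*(l - 8)*(l - 7)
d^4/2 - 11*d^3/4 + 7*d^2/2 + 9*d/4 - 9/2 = (d/2 + 1/2)*(d - 3)*(d - 2)*(d - 3/2)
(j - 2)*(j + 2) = j^2 - 4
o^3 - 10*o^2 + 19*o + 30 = (o - 6)*(o - 5)*(o + 1)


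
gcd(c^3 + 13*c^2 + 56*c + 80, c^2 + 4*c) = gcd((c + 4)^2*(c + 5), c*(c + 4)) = c + 4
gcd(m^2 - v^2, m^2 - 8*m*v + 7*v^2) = -m + v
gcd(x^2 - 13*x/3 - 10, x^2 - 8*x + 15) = 1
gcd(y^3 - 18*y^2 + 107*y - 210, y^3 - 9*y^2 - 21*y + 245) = y - 7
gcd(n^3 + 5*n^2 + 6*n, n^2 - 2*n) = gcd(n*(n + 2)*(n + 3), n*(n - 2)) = n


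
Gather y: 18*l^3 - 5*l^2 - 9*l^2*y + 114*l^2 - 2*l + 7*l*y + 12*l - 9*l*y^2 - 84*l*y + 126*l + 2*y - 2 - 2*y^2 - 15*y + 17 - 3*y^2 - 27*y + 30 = 18*l^3 + 109*l^2 + 136*l + y^2*(-9*l - 5) + y*(-9*l^2 - 77*l - 40) + 45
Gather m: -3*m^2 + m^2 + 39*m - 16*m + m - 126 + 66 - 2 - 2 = -2*m^2 + 24*m - 64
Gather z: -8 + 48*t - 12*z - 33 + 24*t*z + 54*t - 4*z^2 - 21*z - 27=102*t - 4*z^2 + z*(24*t - 33) - 68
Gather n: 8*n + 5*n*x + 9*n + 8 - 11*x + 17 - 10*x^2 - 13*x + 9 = n*(5*x + 17) - 10*x^2 - 24*x + 34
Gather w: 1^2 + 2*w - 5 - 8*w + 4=-6*w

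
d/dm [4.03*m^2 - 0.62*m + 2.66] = 8.06*m - 0.62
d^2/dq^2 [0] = 0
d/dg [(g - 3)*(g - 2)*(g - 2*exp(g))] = -2*g^2*exp(g) + 3*g^2 + 6*g*exp(g) - 10*g - 2*exp(g) + 6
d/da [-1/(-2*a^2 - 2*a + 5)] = 2*(-2*a - 1)/(2*a^2 + 2*a - 5)^2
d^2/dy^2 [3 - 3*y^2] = -6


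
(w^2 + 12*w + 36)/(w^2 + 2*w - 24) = (w + 6)/(w - 4)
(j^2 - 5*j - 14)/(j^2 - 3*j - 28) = (j + 2)/(j + 4)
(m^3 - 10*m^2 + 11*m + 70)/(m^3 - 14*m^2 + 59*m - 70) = (m + 2)/(m - 2)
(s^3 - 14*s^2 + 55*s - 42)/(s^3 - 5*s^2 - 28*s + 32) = (s^2 - 13*s + 42)/(s^2 - 4*s - 32)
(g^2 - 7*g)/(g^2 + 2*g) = (g - 7)/(g + 2)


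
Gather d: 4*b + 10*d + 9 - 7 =4*b + 10*d + 2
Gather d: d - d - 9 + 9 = 0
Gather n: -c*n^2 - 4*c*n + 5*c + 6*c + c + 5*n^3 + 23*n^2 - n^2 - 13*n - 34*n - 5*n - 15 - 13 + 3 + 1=12*c + 5*n^3 + n^2*(22 - c) + n*(-4*c - 52) - 24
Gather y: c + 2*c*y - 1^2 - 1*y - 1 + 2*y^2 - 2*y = c + 2*y^2 + y*(2*c - 3) - 2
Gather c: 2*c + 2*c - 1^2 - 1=4*c - 2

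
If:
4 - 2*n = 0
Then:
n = 2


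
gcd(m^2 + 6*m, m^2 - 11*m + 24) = 1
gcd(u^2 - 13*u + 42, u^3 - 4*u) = 1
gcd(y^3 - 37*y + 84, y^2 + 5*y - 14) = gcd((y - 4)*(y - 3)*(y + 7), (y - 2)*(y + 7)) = y + 7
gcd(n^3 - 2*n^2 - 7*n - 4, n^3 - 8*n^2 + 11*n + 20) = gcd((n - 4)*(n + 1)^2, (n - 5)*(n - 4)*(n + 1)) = n^2 - 3*n - 4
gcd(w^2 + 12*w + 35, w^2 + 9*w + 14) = w + 7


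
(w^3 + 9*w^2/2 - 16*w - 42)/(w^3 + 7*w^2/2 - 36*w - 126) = (2*w^2 - 3*w - 14)/(2*w^2 - 5*w - 42)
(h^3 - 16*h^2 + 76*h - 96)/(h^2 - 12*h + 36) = (h^2 - 10*h + 16)/(h - 6)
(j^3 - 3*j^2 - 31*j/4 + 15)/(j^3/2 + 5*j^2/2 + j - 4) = (4*j^3 - 12*j^2 - 31*j + 60)/(2*(j^3 + 5*j^2 + 2*j - 8))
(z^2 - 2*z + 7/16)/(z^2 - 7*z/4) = (z - 1/4)/z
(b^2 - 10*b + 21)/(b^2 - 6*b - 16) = (-b^2 + 10*b - 21)/(-b^2 + 6*b + 16)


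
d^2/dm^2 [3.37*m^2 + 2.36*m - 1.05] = 6.74000000000000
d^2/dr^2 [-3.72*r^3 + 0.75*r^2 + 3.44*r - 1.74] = 1.5 - 22.32*r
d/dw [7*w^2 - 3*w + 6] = 14*w - 3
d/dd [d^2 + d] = 2*d + 1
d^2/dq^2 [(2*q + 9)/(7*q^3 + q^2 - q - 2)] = 2*((2*q + 9)*(21*q^2 + 2*q - 1)^2 + (-42*q^2 - 4*q - (2*q + 9)*(21*q + 1) + 2)*(7*q^3 + q^2 - q - 2))/(7*q^3 + q^2 - q - 2)^3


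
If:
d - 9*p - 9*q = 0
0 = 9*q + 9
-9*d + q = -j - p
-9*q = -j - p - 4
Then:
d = -14/9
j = -1120/81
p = 67/81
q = -1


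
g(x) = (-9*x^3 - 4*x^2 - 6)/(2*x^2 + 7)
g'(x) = -4*x*(-9*x^3 - 4*x^2 - 6)/(2*x^2 + 7)^2 + (-27*x^2 - 8*x)/(2*x^2 + 7) = x*(-18*x^3 - 189*x - 32)/(4*x^4 + 28*x^2 + 49)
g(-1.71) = 2.13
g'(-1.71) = -3.95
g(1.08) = -2.36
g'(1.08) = -3.21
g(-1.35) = 0.83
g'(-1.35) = -3.19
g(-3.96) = 12.78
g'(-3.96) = -4.94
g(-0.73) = -0.57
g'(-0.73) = -1.27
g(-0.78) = -0.51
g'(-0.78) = -1.43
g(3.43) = -13.63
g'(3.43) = -5.18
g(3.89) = -16.00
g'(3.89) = -5.12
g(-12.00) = 50.75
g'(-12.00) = -4.60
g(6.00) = -26.51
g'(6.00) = -4.86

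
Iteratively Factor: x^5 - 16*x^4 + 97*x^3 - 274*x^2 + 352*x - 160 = (x - 5)*(x^4 - 11*x^3 + 42*x^2 - 64*x + 32) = (x - 5)*(x - 1)*(x^3 - 10*x^2 + 32*x - 32) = (x - 5)*(x - 4)*(x - 1)*(x^2 - 6*x + 8) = (x - 5)*(x - 4)*(x - 2)*(x - 1)*(x - 4)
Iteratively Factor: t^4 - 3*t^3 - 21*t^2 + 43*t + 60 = (t + 4)*(t^3 - 7*t^2 + 7*t + 15) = (t - 3)*(t + 4)*(t^2 - 4*t - 5) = (t - 3)*(t + 1)*(t + 4)*(t - 5)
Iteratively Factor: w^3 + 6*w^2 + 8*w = (w + 2)*(w^2 + 4*w) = w*(w + 2)*(w + 4)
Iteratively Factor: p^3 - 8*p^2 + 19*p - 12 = (p - 1)*(p^2 - 7*p + 12) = (p - 3)*(p - 1)*(p - 4)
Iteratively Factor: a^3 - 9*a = (a - 3)*(a^2 + 3*a) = a*(a - 3)*(a + 3)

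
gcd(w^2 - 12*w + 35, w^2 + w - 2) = 1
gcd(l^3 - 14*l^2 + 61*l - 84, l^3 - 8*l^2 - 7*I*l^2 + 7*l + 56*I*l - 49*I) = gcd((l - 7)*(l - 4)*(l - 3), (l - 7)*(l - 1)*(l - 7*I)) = l - 7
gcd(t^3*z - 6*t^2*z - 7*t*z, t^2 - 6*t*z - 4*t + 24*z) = 1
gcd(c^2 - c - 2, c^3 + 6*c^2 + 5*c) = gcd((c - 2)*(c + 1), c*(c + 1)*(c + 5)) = c + 1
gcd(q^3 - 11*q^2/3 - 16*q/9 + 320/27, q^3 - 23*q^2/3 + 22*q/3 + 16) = q - 8/3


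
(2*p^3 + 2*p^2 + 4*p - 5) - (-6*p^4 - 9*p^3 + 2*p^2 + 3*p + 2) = 6*p^4 + 11*p^3 + p - 7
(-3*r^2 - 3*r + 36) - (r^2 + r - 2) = -4*r^2 - 4*r + 38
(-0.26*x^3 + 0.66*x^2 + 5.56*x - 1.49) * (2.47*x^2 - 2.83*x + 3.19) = -0.6422*x^5 + 2.366*x^4 + 11.036*x^3 - 17.3097*x^2 + 21.9531*x - 4.7531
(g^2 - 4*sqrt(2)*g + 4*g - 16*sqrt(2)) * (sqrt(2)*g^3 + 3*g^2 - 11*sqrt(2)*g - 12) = sqrt(2)*g^5 - 5*g^4 + 4*sqrt(2)*g^4 - 23*sqrt(2)*g^3 - 20*g^3 - 92*sqrt(2)*g^2 + 76*g^2 + 48*sqrt(2)*g + 304*g + 192*sqrt(2)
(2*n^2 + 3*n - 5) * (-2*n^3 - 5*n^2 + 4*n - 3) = -4*n^5 - 16*n^4 + 3*n^3 + 31*n^2 - 29*n + 15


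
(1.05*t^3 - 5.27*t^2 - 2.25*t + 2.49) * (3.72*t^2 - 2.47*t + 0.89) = 3.906*t^5 - 22.1979*t^4 + 5.5814*t^3 + 10.13*t^2 - 8.1528*t + 2.2161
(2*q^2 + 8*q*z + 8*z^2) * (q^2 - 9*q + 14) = 2*q^4 + 8*q^3*z - 18*q^3 + 8*q^2*z^2 - 72*q^2*z + 28*q^2 - 72*q*z^2 + 112*q*z + 112*z^2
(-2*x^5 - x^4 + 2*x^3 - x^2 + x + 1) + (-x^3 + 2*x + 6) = -2*x^5 - x^4 + x^3 - x^2 + 3*x + 7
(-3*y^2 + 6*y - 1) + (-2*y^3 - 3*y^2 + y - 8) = -2*y^3 - 6*y^2 + 7*y - 9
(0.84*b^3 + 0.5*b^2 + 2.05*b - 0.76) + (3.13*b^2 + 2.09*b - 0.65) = 0.84*b^3 + 3.63*b^2 + 4.14*b - 1.41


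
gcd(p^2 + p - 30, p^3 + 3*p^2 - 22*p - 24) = p + 6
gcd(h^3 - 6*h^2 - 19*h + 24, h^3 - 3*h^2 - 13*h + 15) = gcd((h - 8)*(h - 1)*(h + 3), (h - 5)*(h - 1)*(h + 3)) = h^2 + 2*h - 3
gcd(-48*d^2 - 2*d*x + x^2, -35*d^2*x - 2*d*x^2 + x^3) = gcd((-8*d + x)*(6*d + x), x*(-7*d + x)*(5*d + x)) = 1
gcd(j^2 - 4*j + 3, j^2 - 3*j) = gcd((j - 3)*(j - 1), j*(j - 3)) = j - 3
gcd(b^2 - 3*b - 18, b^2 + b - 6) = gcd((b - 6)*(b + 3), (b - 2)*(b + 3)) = b + 3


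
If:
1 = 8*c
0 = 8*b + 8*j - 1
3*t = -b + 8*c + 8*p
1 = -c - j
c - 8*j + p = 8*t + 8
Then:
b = 5/4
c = 1/8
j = -9/8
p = 43/488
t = 37/244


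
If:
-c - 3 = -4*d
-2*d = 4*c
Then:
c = -1/3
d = 2/3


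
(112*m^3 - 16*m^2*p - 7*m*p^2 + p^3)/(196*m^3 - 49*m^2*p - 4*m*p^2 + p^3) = (4*m + p)/(7*m + p)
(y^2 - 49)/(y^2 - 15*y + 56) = (y + 7)/(y - 8)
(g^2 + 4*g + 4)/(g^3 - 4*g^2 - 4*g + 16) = (g + 2)/(g^2 - 6*g + 8)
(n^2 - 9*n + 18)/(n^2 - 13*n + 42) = (n - 3)/(n - 7)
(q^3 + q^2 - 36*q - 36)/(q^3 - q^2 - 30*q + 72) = (q^2 - 5*q - 6)/(q^2 - 7*q + 12)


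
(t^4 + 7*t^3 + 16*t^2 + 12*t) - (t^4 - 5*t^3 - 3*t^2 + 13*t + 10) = 12*t^3 + 19*t^2 - t - 10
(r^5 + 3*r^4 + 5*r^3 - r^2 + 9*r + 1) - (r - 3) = r^5 + 3*r^4 + 5*r^3 - r^2 + 8*r + 4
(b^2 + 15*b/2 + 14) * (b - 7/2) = b^3 + 4*b^2 - 49*b/4 - 49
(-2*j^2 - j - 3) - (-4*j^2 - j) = 2*j^2 - 3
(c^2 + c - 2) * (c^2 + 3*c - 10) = c^4 + 4*c^3 - 9*c^2 - 16*c + 20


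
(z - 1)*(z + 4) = z^2 + 3*z - 4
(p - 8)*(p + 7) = p^2 - p - 56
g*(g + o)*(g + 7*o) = g^3 + 8*g^2*o + 7*g*o^2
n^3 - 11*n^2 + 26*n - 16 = (n - 8)*(n - 2)*(n - 1)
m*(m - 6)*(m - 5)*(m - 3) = m^4 - 14*m^3 + 63*m^2 - 90*m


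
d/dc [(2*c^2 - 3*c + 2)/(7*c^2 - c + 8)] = (19*c^2 + 4*c - 22)/(49*c^4 - 14*c^3 + 113*c^2 - 16*c + 64)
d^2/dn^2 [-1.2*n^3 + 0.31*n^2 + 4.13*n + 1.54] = 0.62 - 7.2*n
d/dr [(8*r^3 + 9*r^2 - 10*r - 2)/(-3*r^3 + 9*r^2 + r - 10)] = (99*r^4 - 44*r^3 - 159*r^2 - 144*r + 102)/(9*r^6 - 54*r^5 + 75*r^4 + 78*r^3 - 179*r^2 - 20*r + 100)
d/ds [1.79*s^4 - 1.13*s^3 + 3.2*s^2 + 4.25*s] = 7.16*s^3 - 3.39*s^2 + 6.4*s + 4.25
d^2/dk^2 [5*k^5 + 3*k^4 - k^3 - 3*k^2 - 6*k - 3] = 100*k^3 + 36*k^2 - 6*k - 6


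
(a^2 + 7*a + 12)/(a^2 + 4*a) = (a + 3)/a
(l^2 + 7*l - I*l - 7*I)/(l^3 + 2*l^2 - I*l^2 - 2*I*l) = (l + 7)/(l*(l + 2))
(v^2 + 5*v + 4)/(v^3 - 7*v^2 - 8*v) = (v + 4)/(v*(v - 8))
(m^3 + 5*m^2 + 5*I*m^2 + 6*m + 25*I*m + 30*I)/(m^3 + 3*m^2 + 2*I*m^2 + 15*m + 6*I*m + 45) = (m + 2)/(m - 3*I)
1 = 1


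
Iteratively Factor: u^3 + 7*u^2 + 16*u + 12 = (u + 2)*(u^2 + 5*u + 6) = (u + 2)^2*(u + 3)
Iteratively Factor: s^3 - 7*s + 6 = (s - 2)*(s^2 + 2*s - 3) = (s - 2)*(s - 1)*(s + 3)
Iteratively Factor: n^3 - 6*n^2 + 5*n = (n - 5)*(n^2 - n) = (n - 5)*(n - 1)*(n)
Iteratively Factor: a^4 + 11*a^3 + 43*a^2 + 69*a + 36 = (a + 4)*(a^3 + 7*a^2 + 15*a + 9) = (a + 3)*(a + 4)*(a^2 + 4*a + 3) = (a + 3)^2*(a + 4)*(a + 1)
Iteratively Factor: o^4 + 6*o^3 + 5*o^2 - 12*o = (o + 3)*(o^3 + 3*o^2 - 4*o) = (o - 1)*(o + 3)*(o^2 + 4*o) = (o - 1)*(o + 3)*(o + 4)*(o)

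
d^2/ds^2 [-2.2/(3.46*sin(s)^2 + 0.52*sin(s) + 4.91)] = (105.35008*sin(s)^4 + 11.87472*sin(s)^3 - 306.92992*sin(s)^2 - 29.36648*sin(s) + 73.56008)/(3.46*sin(s)^2 + 0.52*sin(s) + 4.91)^3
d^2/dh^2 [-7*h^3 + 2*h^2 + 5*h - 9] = 4 - 42*h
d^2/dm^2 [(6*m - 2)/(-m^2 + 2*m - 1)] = 12*(-m - 1)/(m^4 - 4*m^3 + 6*m^2 - 4*m + 1)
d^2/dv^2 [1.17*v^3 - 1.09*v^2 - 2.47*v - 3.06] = 7.02*v - 2.18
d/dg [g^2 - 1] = 2*g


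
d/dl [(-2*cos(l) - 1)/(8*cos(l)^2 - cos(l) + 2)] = (16*sin(l)^2 - 16*cos(l) - 11)*sin(l)/(8*sin(l)^2 + cos(l) - 10)^2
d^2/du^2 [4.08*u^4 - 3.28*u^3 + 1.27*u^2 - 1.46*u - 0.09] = 48.96*u^2 - 19.68*u + 2.54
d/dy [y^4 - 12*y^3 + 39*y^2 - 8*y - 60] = 4*y^3 - 36*y^2 + 78*y - 8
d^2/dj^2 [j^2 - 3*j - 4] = 2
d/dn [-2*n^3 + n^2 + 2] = 2*n*(1 - 3*n)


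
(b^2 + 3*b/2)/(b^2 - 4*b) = (b + 3/2)/(b - 4)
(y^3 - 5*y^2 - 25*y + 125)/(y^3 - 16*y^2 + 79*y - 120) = (y^2 - 25)/(y^2 - 11*y + 24)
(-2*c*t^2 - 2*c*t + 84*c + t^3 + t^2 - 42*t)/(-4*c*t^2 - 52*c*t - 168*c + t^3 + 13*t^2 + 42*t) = (-2*c*t + 12*c + t^2 - 6*t)/(-4*c*t - 24*c + t^2 + 6*t)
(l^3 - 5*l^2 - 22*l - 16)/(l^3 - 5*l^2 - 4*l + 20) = (l^2 - 7*l - 8)/(l^2 - 7*l + 10)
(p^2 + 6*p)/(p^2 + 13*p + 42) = p/(p + 7)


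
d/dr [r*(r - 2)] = 2*r - 2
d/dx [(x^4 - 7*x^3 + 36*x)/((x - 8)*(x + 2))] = (2*x^3 - 33*x^2 + 144*x - 144)/(x^2 - 16*x + 64)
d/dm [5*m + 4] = 5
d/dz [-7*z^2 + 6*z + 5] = 6 - 14*z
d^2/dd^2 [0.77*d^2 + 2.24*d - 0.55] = 1.54000000000000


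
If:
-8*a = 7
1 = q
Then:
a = -7/8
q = 1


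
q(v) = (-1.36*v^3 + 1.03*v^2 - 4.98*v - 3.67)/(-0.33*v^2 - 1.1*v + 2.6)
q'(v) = (0.66*v + 1.1)*(-1.36*v^3 + 1.03*v^2 - 4.98*v - 3.67)/(-0.33*v^2 - 1.1*v + 2.6)^2 + (-4.08*v^2 + 2.06*v - 4.98)/(-0.33*v^2 - 1.1*v + 2.6)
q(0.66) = -3.99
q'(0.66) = -6.66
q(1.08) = -9.31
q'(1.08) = -23.74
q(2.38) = 14.85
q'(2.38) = -8.73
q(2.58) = 13.56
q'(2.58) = -4.60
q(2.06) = 20.11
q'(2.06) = -29.46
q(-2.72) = 14.24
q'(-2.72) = -16.08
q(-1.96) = 5.82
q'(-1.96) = -7.40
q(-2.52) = 11.35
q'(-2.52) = -12.96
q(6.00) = 18.28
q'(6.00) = 2.96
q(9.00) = 28.11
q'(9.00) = 3.50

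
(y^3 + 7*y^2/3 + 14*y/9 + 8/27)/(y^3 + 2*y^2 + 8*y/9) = (y + 1/3)/y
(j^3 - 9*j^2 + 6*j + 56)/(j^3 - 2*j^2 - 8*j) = (j - 7)/j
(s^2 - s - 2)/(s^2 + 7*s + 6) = (s - 2)/(s + 6)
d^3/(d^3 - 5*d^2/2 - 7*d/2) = 2*d^2/(2*d^2 - 5*d - 7)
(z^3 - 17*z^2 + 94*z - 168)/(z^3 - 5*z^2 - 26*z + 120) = (z - 7)/(z + 5)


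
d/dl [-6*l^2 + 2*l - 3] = 2 - 12*l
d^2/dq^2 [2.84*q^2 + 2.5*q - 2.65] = 5.68000000000000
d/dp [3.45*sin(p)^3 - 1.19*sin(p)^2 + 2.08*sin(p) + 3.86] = (10.35*sin(p)^2 - 2.38*sin(p) + 2.08)*cos(p)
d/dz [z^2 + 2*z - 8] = 2*z + 2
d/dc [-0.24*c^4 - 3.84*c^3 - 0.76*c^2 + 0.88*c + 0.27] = -0.96*c^3 - 11.52*c^2 - 1.52*c + 0.88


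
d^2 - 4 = (d - 2)*(d + 2)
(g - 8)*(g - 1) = g^2 - 9*g + 8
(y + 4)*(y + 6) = y^2 + 10*y + 24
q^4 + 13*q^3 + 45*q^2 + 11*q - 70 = (q - 1)*(q + 2)*(q + 5)*(q + 7)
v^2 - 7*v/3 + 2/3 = (v - 2)*(v - 1/3)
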